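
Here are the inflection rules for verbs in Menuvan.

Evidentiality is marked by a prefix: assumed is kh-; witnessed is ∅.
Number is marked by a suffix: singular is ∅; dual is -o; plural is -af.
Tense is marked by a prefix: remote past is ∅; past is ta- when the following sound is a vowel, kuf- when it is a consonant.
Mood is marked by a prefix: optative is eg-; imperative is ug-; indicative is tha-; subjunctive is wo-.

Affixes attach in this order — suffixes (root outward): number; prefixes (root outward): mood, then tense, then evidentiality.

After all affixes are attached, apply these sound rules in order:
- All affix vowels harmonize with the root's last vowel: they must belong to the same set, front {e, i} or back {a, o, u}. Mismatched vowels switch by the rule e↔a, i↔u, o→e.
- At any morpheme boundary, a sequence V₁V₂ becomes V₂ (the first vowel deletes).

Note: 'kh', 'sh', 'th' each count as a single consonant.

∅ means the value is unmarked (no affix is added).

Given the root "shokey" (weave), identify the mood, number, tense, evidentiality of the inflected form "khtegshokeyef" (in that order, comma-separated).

optative, plural, past, assumed

Segment: kh-ta-eg-shokey-af.
mood: eg- → optative.
number: -af → plural.
tense: ta/kuf- → past.
evidentiality: kh- → assumed.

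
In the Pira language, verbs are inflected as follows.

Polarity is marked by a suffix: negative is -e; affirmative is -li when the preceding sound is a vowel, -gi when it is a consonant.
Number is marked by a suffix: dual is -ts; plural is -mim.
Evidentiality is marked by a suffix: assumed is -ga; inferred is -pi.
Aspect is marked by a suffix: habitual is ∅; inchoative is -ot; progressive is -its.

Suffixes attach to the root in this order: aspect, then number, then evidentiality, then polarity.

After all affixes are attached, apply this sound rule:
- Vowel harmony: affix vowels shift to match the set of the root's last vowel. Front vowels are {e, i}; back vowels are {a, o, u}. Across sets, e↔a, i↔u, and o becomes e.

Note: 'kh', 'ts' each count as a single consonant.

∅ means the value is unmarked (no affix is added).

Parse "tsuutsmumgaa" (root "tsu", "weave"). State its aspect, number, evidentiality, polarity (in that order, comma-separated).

Segment: tsu-its-mim-ga-e.
aspect: -its → progressive.
number: -mim → plural.
evidentiality: -ga → assumed.
polarity: -e → negative.

progressive, plural, assumed, negative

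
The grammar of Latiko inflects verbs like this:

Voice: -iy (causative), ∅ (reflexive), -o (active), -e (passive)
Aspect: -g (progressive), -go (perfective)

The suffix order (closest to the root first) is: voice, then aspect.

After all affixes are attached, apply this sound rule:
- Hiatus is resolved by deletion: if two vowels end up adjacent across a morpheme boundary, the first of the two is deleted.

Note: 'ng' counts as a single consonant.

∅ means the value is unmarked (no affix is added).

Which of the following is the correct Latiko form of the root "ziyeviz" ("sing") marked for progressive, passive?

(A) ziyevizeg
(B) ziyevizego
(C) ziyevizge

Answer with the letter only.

Attach voice passive -e → ziyevize.
Attach aspect progressive -g → ziyevizeg.
Vowel deletion: no change.
So the correct form is ziyevizeg, option (A).
(C) ziyevizge is wrong: it has the affixes in the wrong order.
(B) ziyevizego is wrong: it uses perfective instead of progressive for aspect.

A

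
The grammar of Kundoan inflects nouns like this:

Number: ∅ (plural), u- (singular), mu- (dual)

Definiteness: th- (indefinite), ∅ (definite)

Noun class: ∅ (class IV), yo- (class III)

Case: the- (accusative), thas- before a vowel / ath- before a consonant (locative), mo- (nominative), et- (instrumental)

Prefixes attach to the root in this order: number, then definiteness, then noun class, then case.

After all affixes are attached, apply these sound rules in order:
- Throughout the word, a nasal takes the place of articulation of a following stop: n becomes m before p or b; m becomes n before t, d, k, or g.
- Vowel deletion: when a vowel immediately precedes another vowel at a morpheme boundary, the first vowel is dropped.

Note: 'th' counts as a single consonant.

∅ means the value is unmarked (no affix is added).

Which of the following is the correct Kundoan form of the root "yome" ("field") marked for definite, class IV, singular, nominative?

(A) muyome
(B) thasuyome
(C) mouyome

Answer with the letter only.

Attach number singular u- → uyome.
definiteness = definite: zero marking, form stays uyome.
noun class = class IV: zero marking, form stays uyome.
Attach case nominative mo- → mouyome.
Nasal assimilation: no change.
Apply vowel deletion: mouyome → muyome.
So the correct form is muyome, option (A).
(B) thasuyome is wrong: it uses locative instead of nominative for case.
(C) mouyome is wrong: it fails to apply the sound rule(s).

A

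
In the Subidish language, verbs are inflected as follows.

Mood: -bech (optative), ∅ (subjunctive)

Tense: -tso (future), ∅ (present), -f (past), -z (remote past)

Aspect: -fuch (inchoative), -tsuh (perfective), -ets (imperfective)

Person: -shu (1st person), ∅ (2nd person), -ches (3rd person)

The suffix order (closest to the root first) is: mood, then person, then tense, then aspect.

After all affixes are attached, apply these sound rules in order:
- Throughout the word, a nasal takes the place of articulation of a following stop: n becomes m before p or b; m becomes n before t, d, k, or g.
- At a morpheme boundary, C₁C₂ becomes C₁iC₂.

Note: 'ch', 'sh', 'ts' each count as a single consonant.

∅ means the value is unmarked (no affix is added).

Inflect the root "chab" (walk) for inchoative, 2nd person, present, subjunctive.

chabifuch

mood = subjunctive: zero marking, form stays chab.
person = 2nd person: zero marking, form stays chab.
tense = present: zero marking, form stays chab.
Attach aspect inchoative -fuch → chabfuch.
Nasal assimilation: no change.
Apply epenthesis: chabfuch → chabifuch.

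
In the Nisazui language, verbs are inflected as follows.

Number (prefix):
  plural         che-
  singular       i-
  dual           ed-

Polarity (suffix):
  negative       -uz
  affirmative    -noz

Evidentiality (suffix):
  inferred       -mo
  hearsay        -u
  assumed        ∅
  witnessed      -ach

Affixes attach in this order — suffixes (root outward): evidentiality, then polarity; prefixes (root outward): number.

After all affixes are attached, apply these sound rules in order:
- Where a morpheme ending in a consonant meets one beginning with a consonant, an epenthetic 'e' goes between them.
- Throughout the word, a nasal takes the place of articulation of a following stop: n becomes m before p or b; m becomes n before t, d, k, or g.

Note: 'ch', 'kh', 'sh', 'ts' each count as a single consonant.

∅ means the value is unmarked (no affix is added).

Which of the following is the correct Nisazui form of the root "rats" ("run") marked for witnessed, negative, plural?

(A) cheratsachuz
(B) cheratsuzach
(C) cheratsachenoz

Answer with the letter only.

A

Attach number plural che- → cherats.
Attach evidentiality witnessed -ach → cheratsach.
Attach polarity negative -uz → cheratsachuz.
Epenthesis: no change.
Nasal assimilation: no change.
So the correct form is cheratsachuz, option (A).
(C) cheratsachenoz is wrong: it uses affirmative instead of negative for polarity.
(B) cheratsuzach is wrong: it has the affixes in the wrong order.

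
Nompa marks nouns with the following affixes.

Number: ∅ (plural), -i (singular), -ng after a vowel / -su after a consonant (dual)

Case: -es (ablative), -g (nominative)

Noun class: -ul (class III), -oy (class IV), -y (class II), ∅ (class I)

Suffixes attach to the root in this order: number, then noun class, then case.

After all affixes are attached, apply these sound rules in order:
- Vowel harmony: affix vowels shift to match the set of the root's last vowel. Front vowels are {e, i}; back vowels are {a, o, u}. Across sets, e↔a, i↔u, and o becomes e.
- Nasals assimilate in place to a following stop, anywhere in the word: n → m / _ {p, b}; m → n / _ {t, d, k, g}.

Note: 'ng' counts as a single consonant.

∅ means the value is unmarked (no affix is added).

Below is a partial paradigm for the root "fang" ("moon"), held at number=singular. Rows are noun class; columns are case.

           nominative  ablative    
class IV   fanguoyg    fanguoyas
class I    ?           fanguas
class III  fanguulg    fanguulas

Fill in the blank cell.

fangug

Attach number singular -i → fangi.
noun class = class I: zero marking, form stays fangi.
Attach case nominative -g → fangig.
Apply vowel harmony: fangig → fangug.
Nasal assimilation: no change.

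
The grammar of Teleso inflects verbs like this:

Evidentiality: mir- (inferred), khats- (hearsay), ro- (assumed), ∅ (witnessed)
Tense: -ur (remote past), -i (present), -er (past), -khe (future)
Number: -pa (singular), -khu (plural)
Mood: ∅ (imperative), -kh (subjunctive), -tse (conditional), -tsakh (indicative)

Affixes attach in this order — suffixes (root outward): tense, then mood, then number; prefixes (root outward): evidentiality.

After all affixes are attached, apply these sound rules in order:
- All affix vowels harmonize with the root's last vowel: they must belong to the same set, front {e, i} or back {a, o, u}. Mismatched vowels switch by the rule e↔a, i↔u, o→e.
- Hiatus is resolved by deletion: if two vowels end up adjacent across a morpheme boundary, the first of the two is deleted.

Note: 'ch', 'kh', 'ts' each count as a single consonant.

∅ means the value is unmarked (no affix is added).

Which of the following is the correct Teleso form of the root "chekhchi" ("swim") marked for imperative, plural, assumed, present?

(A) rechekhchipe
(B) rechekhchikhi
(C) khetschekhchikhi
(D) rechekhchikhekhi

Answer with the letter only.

B

Attach tense present -i → chekhchii.
mood = imperative: zero marking, form stays chekhchii.
Attach evidentiality assumed ro- → rochekhchii.
Attach number plural -khu → rochekhchiikhu.
Apply vowel harmony: rochekhchiikhu → rechekhchiikhi.
Apply vowel deletion: rechekhchiikhi → rechekhchikhi.
So the correct form is rechekhchikhi, option (B).
(A) rechekhchipe is wrong: it uses singular instead of plural for number.
(D) rechekhchikhekhi is wrong: it uses future instead of present for tense.
(C) khetschekhchikhi is wrong: it uses hearsay instead of assumed for evidentiality.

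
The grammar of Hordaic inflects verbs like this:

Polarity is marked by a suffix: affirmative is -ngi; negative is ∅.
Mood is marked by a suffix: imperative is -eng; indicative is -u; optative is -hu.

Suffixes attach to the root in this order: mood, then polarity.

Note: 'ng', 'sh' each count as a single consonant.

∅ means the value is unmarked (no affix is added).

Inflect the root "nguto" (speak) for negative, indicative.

Attach mood indicative -u → ngutou.
polarity = negative: zero marking, form stays ngutou.

ngutou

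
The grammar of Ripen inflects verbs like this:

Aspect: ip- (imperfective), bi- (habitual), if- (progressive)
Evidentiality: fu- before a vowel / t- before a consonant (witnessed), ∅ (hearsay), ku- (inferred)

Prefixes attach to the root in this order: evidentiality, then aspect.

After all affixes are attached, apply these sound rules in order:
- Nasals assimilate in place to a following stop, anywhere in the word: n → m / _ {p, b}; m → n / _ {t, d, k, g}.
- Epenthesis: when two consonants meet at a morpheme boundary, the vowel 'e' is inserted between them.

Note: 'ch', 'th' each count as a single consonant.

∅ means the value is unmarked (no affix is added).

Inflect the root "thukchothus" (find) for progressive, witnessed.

ifetethukchothus

Attach evidentiality witnessed t- (before consonant 'th') → tthukchothus.
Attach aspect progressive if- → iftthukchothus.
Nasal assimilation: no change.
Apply epenthesis: iftthukchothus → ifetethukchothus.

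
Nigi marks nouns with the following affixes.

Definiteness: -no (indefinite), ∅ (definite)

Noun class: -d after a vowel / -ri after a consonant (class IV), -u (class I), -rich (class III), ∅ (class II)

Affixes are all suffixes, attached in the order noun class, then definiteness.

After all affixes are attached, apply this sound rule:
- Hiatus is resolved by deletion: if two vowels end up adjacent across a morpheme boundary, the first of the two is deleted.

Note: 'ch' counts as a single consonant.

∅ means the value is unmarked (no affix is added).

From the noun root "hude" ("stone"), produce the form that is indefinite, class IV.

Attach noun class class IV -d (after vowel 'e') → huded.
Attach definiteness indefinite -no → hudedno.
Vowel deletion: no change.

hudedno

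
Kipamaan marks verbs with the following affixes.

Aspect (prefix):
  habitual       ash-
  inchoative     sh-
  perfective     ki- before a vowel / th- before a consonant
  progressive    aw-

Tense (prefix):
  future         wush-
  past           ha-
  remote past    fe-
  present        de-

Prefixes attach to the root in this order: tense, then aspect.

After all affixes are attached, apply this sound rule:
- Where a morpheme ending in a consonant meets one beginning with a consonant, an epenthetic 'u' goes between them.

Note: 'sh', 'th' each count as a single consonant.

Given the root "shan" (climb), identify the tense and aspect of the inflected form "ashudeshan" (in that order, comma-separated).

present, habitual

Segment: ash-de-shan.
tense: de- → present.
aspect: ash- → habitual.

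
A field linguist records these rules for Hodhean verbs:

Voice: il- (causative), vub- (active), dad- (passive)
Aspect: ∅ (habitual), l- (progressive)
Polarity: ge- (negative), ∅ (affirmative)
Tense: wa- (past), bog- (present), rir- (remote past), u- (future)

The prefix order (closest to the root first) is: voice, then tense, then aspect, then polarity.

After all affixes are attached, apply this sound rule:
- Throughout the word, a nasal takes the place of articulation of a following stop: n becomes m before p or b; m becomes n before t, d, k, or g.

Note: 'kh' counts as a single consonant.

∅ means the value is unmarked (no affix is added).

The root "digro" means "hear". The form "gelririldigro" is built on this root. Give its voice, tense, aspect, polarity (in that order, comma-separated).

Segment: ge-l-rir-il-digro.
voice: il- → causative.
tense: rir- → remote past.
aspect: l- → progressive.
polarity: ge- → negative.

causative, remote past, progressive, negative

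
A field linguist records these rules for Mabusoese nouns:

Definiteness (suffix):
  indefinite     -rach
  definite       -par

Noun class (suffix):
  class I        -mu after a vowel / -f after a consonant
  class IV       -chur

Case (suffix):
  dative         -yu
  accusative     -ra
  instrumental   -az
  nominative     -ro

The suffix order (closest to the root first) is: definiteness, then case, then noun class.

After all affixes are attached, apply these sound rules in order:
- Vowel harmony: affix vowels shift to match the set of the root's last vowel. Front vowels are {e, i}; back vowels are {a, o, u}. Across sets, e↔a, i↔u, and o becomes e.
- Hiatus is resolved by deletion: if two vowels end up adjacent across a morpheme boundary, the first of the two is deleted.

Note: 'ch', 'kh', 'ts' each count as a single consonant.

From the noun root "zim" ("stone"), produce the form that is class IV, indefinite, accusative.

zimrechrechir

Attach definiteness indefinite -rach → zimrach.
Attach case accusative -ra → zimrachra.
Attach noun class class IV -chur → zimrachrachur.
Apply vowel harmony: zimrachrachur → zimrechrechir.
Vowel deletion: no change.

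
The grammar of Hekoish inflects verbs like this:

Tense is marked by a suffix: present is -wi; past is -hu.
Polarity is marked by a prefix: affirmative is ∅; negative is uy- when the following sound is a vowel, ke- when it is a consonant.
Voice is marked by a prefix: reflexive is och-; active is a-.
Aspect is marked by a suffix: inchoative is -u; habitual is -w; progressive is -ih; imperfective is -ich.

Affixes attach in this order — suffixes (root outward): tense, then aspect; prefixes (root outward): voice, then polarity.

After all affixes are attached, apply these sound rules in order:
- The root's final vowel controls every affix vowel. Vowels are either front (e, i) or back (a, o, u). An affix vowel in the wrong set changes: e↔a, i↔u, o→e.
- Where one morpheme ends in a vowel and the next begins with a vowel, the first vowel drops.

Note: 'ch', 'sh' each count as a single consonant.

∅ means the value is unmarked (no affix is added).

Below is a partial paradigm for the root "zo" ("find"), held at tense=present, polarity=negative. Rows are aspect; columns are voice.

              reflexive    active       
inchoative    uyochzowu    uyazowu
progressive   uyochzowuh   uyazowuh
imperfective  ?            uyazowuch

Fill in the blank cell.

uyochzowuch

Attach voice reflexive och- → ochzo.
Attach tense present -wi → ochzowi.
Attach aspect imperfective -ich → ochzowiich.
Attach polarity negative uy- (before vowel 'o') → uyochzowiich.
Apply vowel harmony: uyochzowiich → uyochzowuuch.
Apply vowel deletion: uyochzowuuch → uyochzowuch.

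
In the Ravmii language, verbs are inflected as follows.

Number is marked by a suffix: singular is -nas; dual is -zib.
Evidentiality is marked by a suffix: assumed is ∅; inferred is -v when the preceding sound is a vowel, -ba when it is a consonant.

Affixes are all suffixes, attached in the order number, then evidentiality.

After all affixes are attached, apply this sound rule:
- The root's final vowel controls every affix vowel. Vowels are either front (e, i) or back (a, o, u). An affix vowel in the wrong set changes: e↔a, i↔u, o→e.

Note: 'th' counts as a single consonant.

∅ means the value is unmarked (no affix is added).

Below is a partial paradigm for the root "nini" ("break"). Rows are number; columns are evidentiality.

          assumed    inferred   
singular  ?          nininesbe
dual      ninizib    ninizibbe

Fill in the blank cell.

ninines

Attach number singular -nas → nininas.
evidentiality = assumed: zero marking, form stays nininas.
Apply vowel harmony: nininas → ninines.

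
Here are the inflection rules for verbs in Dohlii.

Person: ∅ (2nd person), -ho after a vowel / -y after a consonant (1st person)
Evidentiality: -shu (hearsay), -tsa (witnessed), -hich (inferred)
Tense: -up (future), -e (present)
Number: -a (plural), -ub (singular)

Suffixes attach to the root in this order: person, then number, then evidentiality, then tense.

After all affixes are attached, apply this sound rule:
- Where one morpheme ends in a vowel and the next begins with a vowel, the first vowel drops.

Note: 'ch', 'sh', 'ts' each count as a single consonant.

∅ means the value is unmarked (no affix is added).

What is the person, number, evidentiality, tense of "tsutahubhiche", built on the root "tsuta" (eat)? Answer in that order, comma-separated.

Segment: tsuta-ho-ub-hich-e.
person: -ho/y → 1st person.
number: -ub → singular.
evidentiality: -hich → inferred.
tense: -e → present.

1st person, singular, inferred, present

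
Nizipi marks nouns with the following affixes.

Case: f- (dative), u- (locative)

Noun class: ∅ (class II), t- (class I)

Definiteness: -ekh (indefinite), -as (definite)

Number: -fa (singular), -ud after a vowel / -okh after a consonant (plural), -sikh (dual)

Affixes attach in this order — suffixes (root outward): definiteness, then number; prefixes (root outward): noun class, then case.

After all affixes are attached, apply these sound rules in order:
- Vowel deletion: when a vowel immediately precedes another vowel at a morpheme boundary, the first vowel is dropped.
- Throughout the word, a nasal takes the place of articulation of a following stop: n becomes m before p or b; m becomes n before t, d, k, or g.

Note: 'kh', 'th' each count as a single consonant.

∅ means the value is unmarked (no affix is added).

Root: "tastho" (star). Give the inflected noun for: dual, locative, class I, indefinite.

Attach noun class class I t- → ttastho.
Attach case locative u- → uttastho.
Attach definiteness indefinite -ekh → uttasthoekh.
Attach number dual -sikh → uttasthoekhsikh.
Apply vowel deletion: uttasthoekhsikh → uttasthekhsikh.
Nasal assimilation: no change.

uttasthekhsikh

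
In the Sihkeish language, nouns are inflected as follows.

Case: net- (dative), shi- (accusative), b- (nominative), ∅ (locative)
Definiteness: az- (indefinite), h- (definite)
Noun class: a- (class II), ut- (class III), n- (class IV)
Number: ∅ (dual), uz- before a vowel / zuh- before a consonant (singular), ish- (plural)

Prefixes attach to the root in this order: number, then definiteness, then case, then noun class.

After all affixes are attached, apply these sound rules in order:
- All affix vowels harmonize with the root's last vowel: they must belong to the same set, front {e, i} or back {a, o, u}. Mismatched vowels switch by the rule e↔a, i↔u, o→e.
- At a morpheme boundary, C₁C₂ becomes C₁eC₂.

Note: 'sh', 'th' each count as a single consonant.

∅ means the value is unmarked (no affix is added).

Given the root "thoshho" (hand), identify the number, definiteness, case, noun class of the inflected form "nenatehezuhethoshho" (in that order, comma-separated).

singular, definite, dative, class IV

Segment: n-net-h-zuh-thoshho.
number: uz/zuh- → singular.
definiteness: h- → definite.
case: net- → dative.
noun class: n- → class IV.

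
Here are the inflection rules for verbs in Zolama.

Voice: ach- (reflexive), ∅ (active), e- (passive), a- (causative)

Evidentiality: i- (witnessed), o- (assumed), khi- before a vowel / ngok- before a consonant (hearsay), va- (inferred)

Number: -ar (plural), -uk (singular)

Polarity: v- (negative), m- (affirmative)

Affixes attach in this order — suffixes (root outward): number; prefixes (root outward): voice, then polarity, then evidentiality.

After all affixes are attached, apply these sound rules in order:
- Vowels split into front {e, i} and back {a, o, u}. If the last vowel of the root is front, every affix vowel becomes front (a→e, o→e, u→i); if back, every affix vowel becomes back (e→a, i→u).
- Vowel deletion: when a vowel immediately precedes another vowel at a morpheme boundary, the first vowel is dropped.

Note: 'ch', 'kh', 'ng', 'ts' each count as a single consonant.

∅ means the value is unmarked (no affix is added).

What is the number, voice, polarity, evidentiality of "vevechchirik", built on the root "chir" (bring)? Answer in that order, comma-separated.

singular, reflexive, negative, inferred

Segment: va-v-ach-chir-uk.
number: -uk → singular.
voice: ach- → reflexive.
polarity: v- → negative.
evidentiality: va- → inferred.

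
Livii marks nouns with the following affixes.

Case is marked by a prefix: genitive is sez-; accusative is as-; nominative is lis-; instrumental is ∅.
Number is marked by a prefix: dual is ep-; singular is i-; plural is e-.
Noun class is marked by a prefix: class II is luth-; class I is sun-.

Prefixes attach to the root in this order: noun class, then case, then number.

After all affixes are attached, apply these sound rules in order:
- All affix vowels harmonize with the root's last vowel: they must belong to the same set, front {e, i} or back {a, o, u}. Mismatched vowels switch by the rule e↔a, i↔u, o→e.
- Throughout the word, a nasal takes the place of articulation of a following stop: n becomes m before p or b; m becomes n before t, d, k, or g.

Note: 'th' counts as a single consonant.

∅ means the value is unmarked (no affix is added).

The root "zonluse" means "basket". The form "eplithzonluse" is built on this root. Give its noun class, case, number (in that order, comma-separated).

class II, instrumental, dual

Segment: ep-luth-zonluse.
noun class: luth- → class II.
case: ∅ → instrumental.
number: ep- → dual.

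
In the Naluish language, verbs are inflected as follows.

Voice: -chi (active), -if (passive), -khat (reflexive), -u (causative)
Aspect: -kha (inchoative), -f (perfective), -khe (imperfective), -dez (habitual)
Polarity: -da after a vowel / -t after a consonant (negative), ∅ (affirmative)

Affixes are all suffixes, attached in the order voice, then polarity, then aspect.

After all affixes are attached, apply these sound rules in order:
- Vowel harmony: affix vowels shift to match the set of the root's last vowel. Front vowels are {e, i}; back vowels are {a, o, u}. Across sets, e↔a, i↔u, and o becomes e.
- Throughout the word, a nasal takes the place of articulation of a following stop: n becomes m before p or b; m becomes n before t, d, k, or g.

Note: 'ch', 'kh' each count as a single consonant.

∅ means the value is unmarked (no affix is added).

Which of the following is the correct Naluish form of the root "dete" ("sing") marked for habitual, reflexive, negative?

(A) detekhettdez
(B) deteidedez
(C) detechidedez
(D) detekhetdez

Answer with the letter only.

A

Attach voice reflexive -khat → detekhat.
Attach polarity negative -t (after consonant 't') → detekhatt.
Attach aspect habitual -dez → detekhattdez.
Apply vowel harmony: detekhattdez → detekhettdez.
Nasal assimilation: no change.
So the correct form is detekhettdez, option (A).
(D) detekhetdez is wrong: it uses affirmative instead of negative for polarity.
(B) deteidedez is wrong: it uses causative instead of reflexive for voice.
(C) detechidedez is wrong: it uses active instead of reflexive for voice.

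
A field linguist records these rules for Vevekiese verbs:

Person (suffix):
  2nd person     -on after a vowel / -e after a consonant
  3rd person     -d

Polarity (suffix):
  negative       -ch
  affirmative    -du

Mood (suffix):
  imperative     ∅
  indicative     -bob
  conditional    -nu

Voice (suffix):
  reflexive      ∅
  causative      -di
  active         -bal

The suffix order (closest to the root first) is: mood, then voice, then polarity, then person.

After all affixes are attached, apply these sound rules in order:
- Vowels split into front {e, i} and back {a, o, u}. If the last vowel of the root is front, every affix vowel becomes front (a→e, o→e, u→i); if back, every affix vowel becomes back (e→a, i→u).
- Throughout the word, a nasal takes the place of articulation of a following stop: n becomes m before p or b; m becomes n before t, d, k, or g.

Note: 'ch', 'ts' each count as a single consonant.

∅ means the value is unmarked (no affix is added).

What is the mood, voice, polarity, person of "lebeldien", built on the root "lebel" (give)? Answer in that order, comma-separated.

Segment: lebel-du-on.
mood: ∅ → imperative.
voice: ∅ → reflexive.
polarity: -du → affirmative.
person: -on/e → 2nd person.

imperative, reflexive, affirmative, 2nd person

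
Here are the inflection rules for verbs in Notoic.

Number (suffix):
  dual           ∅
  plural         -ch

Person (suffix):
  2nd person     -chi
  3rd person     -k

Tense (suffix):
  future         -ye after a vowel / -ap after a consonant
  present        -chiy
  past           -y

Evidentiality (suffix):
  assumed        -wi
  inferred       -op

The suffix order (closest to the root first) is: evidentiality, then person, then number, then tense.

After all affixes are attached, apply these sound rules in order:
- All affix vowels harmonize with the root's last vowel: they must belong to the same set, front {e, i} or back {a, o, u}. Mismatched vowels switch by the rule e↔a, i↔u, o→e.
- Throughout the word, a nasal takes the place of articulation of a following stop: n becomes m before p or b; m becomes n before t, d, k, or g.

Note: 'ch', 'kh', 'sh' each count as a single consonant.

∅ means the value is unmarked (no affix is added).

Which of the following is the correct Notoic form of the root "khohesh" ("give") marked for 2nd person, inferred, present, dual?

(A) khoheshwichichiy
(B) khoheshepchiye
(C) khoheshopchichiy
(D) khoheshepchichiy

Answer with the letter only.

Attach evidentiality inferred -op → khoheshop.
Attach person 2nd person -chi → khoheshopchi.
number = dual: zero marking, form stays khoheshopchi.
Attach tense present -chiy → khoheshopchichiy.
Apply vowel harmony: khoheshopchichiy → khoheshepchichiy.
Nasal assimilation: no change.
So the correct form is khoheshepchichiy, option (D).
(B) khoheshepchiye is wrong: it uses future instead of present for tense.
(A) khoheshwichichiy is wrong: it uses assumed instead of inferred for evidentiality.
(C) khoheshopchichiy is wrong: it fails to apply the sound rule(s).

D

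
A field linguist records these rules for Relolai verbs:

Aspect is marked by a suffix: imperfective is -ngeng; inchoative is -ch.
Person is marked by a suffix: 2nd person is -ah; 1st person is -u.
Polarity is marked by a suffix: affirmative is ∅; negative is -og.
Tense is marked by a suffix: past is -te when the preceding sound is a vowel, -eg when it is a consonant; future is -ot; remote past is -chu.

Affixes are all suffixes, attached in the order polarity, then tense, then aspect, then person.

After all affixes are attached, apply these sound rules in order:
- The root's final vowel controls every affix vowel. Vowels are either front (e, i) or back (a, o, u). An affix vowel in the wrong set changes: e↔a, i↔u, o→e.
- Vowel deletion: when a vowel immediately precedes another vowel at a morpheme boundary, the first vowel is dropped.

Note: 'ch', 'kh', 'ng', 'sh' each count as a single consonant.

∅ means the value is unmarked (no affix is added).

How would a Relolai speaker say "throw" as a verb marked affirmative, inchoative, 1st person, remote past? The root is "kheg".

khegchichi

polarity = affirmative: zero marking, form stays kheg.
Attach tense remote past -chu → khegchu.
Attach aspect inchoative -ch → khegchuch.
Attach person 1st person -u → khegchuchu.
Apply vowel harmony: khegchuchu → khegchichi.
Vowel deletion: no change.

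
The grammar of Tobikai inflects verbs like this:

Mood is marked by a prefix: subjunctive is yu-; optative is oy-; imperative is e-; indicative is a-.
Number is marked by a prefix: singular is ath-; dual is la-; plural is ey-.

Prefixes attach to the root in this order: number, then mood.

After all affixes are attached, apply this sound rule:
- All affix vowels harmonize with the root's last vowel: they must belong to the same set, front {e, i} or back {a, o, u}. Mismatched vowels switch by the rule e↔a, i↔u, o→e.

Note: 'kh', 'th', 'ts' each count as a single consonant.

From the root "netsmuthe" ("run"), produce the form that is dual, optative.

eylenetsmuthe

Attach number dual la- → lanetsmuthe.
Attach mood optative oy- → oylanetsmuthe.
Apply vowel harmony: oylanetsmuthe → eylenetsmuthe.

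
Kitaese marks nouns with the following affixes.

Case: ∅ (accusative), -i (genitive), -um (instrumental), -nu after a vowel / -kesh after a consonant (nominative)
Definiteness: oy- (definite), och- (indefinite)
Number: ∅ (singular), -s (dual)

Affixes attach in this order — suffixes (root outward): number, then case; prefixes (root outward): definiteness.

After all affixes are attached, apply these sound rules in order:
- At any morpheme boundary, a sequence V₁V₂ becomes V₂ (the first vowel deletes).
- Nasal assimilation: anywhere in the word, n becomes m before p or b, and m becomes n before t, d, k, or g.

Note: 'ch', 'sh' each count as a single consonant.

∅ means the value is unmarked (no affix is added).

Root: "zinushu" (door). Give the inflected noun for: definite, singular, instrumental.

oyzinushum

number = singular: zero marking, form stays zinushu.
Attach case instrumental -um → zinushuum.
Attach definiteness definite oy- → oyzinushuum.
Apply vowel deletion: oyzinushuum → oyzinushum.
Nasal assimilation: no change.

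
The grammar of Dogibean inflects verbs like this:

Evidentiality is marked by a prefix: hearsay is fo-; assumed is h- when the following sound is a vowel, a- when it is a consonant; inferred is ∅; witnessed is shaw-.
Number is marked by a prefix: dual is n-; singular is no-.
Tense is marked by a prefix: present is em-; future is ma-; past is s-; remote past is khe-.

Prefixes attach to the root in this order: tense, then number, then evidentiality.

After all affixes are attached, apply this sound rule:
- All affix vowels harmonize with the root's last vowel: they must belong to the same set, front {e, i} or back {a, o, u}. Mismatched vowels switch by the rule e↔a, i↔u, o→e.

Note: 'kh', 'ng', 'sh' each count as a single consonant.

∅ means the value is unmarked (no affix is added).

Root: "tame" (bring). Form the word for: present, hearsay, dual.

fenemtame

Attach tense present em- → emtame.
Attach number dual n- → nemtame.
Attach evidentiality hearsay fo- → fonemtame.
Apply vowel harmony: fonemtame → fenemtame.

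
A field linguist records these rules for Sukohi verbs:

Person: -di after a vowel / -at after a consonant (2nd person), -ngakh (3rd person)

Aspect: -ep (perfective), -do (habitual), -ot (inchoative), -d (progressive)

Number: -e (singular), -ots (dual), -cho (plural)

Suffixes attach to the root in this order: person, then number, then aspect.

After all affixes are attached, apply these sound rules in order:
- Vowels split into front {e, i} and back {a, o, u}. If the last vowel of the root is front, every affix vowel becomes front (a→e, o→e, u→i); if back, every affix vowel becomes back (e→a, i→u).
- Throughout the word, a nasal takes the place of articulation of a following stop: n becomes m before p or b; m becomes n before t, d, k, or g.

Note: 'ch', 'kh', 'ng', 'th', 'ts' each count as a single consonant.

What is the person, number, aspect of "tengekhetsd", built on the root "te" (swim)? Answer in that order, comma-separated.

Segment: te-ngakh-ots-d.
person: -ngakh → 3rd person.
number: -ots → dual.
aspect: -d → progressive.

3rd person, dual, progressive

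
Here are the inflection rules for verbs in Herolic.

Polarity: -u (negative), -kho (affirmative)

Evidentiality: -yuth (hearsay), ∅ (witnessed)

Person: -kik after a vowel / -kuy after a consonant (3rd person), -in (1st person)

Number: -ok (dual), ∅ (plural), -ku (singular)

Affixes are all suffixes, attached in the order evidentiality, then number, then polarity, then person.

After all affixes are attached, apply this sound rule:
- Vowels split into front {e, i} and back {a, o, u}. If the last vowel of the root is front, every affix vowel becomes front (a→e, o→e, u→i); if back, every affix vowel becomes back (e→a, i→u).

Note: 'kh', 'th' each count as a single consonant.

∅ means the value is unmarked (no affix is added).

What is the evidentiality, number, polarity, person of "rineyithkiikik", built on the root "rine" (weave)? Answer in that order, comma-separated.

Segment: rine-yuth-ku-u-kik.
evidentiality: -yuth → hearsay.
number: -ku → singular.
polarity: -u → negative.
person: -kik/kuy → 3rd person.

hearsay, singular, negative, 3rd person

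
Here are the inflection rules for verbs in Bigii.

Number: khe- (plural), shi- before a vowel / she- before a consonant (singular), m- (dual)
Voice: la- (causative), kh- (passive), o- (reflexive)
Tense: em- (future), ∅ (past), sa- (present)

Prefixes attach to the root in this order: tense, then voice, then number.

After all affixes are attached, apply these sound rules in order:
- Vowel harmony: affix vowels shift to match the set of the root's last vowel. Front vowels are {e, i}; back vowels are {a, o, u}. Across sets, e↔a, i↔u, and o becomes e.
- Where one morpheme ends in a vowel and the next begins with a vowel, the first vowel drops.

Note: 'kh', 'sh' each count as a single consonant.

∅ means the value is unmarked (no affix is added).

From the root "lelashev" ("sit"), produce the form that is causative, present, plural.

kheleselelashev

Attach tense present sa- → salelashev.
Attach voice causative la- → lasalelashev.
Attach number plural khe- → khelasalelashev.
Apply vowel harmony: khelasalelashev → kheleselelashev.
Vowel deletion: no change.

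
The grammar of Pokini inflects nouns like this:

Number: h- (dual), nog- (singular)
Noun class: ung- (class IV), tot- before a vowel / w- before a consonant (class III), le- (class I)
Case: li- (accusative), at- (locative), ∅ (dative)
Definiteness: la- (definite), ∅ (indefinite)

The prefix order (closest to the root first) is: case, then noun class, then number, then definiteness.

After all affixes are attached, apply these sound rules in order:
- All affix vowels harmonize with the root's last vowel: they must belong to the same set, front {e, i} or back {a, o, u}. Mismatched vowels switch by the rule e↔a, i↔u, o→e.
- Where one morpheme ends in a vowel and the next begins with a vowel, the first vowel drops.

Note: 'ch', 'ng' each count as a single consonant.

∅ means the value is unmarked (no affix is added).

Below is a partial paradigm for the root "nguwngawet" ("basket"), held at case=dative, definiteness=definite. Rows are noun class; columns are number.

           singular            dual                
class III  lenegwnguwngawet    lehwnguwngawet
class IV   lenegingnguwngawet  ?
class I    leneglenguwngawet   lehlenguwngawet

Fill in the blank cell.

lehingnguwngawet

case = dative: zero marking, form stays nguwngawet.
Attach noun class class IV ung- → ungnguwngawet.
Attach number dual h- → hungnguwngawet.
Attach definiteness definite la- → lahungnguwngawet.
Apply vowel harmony: lahungnguwngawet → lehingnguwngawet.
Vowel deletion: no change.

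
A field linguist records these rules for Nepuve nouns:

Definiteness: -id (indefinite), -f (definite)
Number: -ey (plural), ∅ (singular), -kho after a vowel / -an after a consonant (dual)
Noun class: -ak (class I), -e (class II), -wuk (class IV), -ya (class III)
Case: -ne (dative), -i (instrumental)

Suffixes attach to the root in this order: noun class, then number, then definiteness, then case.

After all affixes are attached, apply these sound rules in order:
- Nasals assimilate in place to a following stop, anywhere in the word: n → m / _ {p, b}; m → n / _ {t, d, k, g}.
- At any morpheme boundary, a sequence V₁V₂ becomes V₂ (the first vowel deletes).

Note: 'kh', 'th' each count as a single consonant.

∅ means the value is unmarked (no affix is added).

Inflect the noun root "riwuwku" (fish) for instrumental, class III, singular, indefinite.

Attach noun class class III -ya → riwuwkuya.
number = singular: zero marking, form stays riwuwkuya.
Attach definiteness indefinite -id → riwuwkuyaid.
Attach case instrumental -i → riwuwkuyaidi.
Nasal assimilation: no change.
Apply vowel deletion: riwuwkuyaidi → riwuwkuyidi.

riwuwkuyidi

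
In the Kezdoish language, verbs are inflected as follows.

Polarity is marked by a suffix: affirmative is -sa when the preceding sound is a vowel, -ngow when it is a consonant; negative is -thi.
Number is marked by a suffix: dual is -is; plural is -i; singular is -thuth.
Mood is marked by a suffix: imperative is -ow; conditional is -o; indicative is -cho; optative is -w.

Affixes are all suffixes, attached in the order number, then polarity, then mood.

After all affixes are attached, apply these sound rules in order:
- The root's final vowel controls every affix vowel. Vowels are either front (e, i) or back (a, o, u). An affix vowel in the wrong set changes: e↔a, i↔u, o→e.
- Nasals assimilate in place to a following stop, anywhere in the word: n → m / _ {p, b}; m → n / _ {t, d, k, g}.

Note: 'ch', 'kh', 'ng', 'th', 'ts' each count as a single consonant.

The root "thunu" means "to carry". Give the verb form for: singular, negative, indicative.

Attach number singular -thuth → thunuthuth.
Attach polarity negative -thi → thunuthuththi.
Attach mood indicative -cho → thunuthuththicho.
Apply vowel harmony: thunuthuththicho → thunuthuththucho.
Nasal assimilation: no change.

thunuthuththucho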